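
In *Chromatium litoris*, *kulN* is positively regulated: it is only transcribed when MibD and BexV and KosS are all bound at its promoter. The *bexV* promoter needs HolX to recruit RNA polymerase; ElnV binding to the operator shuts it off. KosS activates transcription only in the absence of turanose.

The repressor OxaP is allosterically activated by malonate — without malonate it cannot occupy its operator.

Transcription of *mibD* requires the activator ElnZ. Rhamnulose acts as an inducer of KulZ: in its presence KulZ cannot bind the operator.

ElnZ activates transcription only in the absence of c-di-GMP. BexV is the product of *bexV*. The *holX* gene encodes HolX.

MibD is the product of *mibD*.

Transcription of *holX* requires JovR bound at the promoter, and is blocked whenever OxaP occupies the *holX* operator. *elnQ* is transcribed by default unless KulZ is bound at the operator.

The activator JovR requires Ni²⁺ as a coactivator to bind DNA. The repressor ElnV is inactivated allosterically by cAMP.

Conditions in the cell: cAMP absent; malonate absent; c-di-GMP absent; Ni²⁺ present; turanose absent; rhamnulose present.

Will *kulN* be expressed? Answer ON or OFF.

c-di-GMP is absent, so ElnZ is active.
No repressor is bound and ElnZ is active, so *mibD* is transcribed.
So MibD is produced and active.
cAMP is absent, so ElnV is active.
Ni²⁺ is present, so JovR is active.
Malonate is absent, so OxaP is inactive.
No repressor is bound and JovR is active, so *holX* is transcribed.
So HolX is produced and active.
With repressor ElnV bound, *bexV* is not transcribed.
So BexV is not produced.
Turanose is absent, so KosS is active.
Required activator BexV is absent, so *kulN* is not transcribed.

OFF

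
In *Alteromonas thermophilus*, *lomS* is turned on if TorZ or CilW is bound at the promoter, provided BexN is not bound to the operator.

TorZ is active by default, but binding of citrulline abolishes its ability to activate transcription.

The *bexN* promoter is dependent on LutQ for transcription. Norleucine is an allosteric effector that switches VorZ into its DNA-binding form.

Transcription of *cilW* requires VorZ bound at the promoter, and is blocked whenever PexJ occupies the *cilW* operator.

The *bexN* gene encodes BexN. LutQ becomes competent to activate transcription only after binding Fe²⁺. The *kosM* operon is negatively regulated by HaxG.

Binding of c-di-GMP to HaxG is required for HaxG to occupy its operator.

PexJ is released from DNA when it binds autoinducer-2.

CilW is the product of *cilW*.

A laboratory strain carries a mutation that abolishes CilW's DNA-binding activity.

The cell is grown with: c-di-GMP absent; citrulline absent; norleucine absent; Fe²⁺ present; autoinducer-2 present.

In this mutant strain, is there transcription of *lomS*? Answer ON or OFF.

Fe²⁺ is present, so LutQ is active.
No repressor is bound and LutQ is active, so *bexN* is transcribed.
So BexN is produced and active.
Citrulline is absent, so TorZ is active.
CilW is non-functional in this strain, so it has no effect.
With repressor BexN bound, *lomS* is not transcribed.

OFF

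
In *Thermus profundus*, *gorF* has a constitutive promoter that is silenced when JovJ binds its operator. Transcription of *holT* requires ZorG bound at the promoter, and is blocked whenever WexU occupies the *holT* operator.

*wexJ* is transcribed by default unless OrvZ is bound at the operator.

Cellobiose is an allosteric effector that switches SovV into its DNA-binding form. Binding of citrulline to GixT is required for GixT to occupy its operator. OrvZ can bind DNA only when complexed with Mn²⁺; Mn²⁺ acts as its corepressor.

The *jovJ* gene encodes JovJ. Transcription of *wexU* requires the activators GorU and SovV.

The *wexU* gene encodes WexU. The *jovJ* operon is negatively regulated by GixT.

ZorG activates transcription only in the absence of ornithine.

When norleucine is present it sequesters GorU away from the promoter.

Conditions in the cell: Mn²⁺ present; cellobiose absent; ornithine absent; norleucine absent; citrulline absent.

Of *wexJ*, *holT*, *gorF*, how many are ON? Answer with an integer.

1

Mn²⁺ is present, so OrvZ is active.
With repressor OrvZ bound, *wexJ* is not transcribed.
→ *wexJ* is OFF.
Ornithine is absent, so ZorG is active.
Norleucine is absent, so GorU is active.
Cellobiose is absent, so SovV is inactive.
Required activator SovV is absent, so *wexU* is not transcribed.
So WexU is not produced.
No repressor is bound and ZorG is active, so *holT* is transcribed.
→ *holT* is ON.
Citrulline is absent, so GixT is inactive.
With no repressor bound, *jovJ* is transcribed.
So JovJ is produced and active.
With repressor JovJ bound, *gorF* is not transcribed.
→ *gorF* is OFF.
1 of the 3 genes is transcribed.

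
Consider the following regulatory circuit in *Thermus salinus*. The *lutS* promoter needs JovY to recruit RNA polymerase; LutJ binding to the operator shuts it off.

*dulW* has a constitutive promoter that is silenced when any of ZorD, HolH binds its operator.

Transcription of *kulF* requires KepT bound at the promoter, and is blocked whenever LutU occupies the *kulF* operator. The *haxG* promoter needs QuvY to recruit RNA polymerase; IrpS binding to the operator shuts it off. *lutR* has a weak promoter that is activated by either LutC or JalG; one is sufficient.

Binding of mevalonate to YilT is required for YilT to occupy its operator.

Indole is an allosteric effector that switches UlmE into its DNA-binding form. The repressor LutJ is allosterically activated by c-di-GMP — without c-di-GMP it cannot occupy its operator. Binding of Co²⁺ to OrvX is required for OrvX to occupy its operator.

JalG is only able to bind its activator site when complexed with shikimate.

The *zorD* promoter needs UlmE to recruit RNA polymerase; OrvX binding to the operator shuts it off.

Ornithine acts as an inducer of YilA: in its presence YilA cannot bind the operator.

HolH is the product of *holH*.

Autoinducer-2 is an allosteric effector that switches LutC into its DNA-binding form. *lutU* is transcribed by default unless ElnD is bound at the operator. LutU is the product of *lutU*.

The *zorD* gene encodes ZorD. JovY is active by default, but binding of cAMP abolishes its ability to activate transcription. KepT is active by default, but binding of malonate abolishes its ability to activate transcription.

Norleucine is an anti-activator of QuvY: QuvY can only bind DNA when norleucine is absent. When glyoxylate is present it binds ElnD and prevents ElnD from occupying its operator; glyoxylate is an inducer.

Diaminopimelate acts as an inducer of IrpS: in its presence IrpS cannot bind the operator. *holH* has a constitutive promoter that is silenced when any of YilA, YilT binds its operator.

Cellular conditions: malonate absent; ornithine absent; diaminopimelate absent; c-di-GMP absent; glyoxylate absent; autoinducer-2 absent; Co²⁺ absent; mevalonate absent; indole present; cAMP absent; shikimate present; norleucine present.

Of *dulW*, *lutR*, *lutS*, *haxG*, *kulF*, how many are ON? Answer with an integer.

Indole is present, so UlmE is active.
Co²⁺ is absent, so OrvX is inactive.
No repressor is bound and UlmE is active, so *zorD* is transcribed.
So ZorD is produced and active.
Ornithine is absent, so YilA is active.
Mevalonate is absent, so YilT is inactive.
With repressor YilA bound, *holH* is not transcribed.
So HolH is not produced.
With repressor ZorD bound, *dulW* is not transcribed.
→ *dulW* is OFF.
Autoinducer-2 is absent, so LutC is inactive.
Shikimate is present, so JalG is active.
Activator JalG is present, so *lutR* is transcribed.
→ *lutR* is ON.
c-di-GMP is absent, so LutJ is inactive.
cAMP is absent, so JovY is active.
No repressor is bound and JovY is active, so *lutS* is transcribed.
→ *lutS* is ON.
Diaminopimelate is absent, so IrpS is active.
Norleucine is present, so QuvY is inactive.
With repressor IrpS bound, *haxG* is not transcribed.
→ *haxG* is OFF.
Glyoxylate is absent, so ElnD is active.
With repressor ElnD bound, *lutU* is not transcribed.
So LutU is not produced.
Malonate is absent, so KepT is active.
No repressor is bound and KepT is active, so *kulF* is transcribed.
→ *kulF* is ON.
3 of the 5 genes are transcribed.

3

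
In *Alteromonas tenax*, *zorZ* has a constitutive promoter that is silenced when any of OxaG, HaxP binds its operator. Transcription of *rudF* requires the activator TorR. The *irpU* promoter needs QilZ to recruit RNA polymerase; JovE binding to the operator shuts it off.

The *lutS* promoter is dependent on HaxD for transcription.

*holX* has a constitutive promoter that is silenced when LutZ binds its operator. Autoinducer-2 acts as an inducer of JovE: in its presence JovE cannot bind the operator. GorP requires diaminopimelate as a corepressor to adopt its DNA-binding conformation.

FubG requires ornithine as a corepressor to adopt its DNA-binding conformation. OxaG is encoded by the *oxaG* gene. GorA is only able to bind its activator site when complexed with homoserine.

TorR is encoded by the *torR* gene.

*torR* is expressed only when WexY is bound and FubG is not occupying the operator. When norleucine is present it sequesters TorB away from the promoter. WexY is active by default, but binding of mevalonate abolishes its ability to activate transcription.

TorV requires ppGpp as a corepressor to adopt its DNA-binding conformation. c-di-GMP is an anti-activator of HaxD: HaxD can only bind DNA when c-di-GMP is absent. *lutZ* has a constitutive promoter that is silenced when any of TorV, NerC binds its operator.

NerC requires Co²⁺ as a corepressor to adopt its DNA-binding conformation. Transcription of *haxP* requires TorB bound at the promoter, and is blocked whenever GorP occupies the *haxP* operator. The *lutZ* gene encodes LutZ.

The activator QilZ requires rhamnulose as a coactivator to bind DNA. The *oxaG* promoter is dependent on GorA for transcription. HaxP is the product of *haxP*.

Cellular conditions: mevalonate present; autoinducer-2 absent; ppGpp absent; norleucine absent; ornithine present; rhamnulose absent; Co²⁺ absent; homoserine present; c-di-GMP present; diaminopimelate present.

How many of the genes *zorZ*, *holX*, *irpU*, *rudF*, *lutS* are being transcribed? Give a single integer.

0

Homoserine is present, so GorA is active.
No repressor is bound and GorA is active, so *oxaG* is transcribed.
So OxaG is produced and active.
Norleucine is absent, so TorB is active.
Diaminopimelate is present, so GorP is active.
With repressor GorP bound, *haxP* is not transcribed.
So HaxP is not produced.
With repressor OxaG bound, *zorZ* is not transcribed.
→ *zorZ* is OFF.
ppGpp is absent, so TorV is inactive.
Co²⁺ is absent, so NerC is inactive.
With no repressor bound, *lutZ* is transcribed.
So LutZ is produced and active.
With repressor LutZ bound, *holX* is not transcribed.
→ *holX* is OFF.
Autoinducer-2 is absent, so JovE is active.
Rhamnulose is absent, so QilZ is inactive.
With repressor JovE bound, *irpU* is not transcribed.
→ *irpU* is OFF.
Ornithine is present, so FubG is active.
Mevalonate is present, so WexY is inactive.
With repressor FubG bound, *torR* is not transcribed.
So TorR is not produced.
Required activator TorR is absent, so *rudF* is not transcribed.
→ *rudF* is OFF.
c-di-GMP is present, so HaxD is inactive.
Required activator HaxD is absent, so *lutS* is not transcribed.
→ *lutS* is OFF.
0 of the 5 genes are transcribed.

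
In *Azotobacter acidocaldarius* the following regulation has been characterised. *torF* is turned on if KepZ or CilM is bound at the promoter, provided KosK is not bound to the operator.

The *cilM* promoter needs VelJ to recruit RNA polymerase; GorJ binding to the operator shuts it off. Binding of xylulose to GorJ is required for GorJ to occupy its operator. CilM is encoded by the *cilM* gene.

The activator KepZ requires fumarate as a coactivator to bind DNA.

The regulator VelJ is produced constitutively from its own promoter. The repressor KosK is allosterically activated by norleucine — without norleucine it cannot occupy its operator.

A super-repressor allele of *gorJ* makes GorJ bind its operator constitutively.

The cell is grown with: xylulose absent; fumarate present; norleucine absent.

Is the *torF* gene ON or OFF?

ON

Fumarate is present, so KepZ is active.
Norleucine is absent, so KosK is inactive.
VelJ is produced constitutively and is active.
GorJ is constitutively active in this strain.
With repressor GorJ bound, *cilM* is not transcribed.
So CilM is not produced.
Activator KepZ is present, so *torF* is transcribed.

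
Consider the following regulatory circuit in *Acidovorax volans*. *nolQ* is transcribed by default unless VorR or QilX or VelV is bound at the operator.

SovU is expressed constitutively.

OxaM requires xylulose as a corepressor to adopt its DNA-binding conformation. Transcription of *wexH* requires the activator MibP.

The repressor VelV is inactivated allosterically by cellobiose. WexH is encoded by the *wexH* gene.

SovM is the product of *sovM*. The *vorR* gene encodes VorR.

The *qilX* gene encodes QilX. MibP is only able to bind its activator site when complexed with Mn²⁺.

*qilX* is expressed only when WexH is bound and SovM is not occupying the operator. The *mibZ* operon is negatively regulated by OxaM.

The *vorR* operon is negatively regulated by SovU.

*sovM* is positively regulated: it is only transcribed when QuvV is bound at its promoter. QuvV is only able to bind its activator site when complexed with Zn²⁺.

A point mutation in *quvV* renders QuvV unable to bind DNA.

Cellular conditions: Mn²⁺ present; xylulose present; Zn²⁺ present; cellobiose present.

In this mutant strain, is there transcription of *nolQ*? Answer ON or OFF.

SovU is produced constitutively and is active.
With repressor SovU bound, *vorR* is not transcribed.
So VorR is not produced.
QuvV is non-functional in this strain, so it has no effect.
Required activator QuvV is absent, so *sovM* is not transcribed.
So SovM is not produced.
Mn²⁺ is present, so MibP is active.
No repressor is bound and MibP is active, so *wexH* is transcribed.
So WexH is produced and active.
No repressor is bound and WexH is active, so *qilX* is transcribed.
So QilX is produced and active.
Cellobiose is present, so VelV is inactive.
With repressor QilX bound, *nolQ* is not transcribed.

OFF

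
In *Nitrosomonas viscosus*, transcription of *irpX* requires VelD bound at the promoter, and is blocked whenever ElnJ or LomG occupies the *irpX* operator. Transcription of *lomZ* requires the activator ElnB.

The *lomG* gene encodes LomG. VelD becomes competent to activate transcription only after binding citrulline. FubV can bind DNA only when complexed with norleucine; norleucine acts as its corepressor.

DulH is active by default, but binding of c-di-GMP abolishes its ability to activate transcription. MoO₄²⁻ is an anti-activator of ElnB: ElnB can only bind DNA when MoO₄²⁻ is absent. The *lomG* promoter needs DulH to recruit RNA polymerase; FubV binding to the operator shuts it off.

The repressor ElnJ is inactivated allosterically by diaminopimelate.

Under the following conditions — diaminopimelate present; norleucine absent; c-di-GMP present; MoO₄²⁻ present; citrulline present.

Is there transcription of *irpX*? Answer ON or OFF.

Citrulline is present, so VelD is active.
Diaminopimelate is present, so ElnJ is inactive.
c-di-GMP is present, so DulH is inactive.
Norleucine is absent, so FubV is inactive.
Required activator DulH is absent, so *lomG* is not transcribed.
So LomG is not produced.
No repressor is bound and VelD is active, so *irpX* is transcribed.

ON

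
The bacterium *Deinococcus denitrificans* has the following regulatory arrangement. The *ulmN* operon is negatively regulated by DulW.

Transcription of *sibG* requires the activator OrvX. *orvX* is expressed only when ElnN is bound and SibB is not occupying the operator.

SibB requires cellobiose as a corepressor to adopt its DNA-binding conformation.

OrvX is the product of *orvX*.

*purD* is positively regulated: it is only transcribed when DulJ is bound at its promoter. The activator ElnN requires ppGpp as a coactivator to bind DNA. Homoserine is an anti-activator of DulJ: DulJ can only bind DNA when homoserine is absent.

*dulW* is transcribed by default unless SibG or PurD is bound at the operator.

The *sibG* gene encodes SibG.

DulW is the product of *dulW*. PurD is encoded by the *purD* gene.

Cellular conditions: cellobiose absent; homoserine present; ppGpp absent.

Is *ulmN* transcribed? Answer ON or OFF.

OFF

Cellobiose is absent, so SibB is inactive.
ppGpp is absent, so ElnN is inactive.
Required activator ElnN is absent, so *orvX* is not transcribed.
So OrvX is not produced.
Required activator OrvX is absent, so *sibG* is not transcribed.
So SibG is not produced.
Homoserine is present, so DulJ is inactive.
Required activator DulJ is absent, so *purD* is not transcribed.
So PurD is not produced.
With no repressor bound, *dulW* is transcribed.
So DulW is produced and active.
With repressor DulW bound, *ulmN* is not transcribed.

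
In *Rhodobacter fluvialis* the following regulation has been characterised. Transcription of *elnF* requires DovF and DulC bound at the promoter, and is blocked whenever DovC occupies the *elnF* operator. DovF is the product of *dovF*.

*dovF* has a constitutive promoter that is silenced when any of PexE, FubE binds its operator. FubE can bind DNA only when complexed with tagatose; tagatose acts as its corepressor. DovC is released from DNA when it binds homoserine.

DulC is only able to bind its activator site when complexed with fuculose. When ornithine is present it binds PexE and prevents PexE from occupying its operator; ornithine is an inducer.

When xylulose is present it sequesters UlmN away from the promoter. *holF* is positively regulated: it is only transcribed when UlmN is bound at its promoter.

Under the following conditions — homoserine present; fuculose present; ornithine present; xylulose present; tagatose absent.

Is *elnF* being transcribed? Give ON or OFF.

ON

Ornithine is present, so PexE is inactive.
Tagatose is absent, so FubE is inactive.
With no repressor bound, *dovF* is transcribed.
So DovF is produced and active.
Homoserine is present, so DovC is inactive.
Fuculose is present, so DulC is active.
No repressor is bound and DovF and DulC are active, so *elnF* is transcribed.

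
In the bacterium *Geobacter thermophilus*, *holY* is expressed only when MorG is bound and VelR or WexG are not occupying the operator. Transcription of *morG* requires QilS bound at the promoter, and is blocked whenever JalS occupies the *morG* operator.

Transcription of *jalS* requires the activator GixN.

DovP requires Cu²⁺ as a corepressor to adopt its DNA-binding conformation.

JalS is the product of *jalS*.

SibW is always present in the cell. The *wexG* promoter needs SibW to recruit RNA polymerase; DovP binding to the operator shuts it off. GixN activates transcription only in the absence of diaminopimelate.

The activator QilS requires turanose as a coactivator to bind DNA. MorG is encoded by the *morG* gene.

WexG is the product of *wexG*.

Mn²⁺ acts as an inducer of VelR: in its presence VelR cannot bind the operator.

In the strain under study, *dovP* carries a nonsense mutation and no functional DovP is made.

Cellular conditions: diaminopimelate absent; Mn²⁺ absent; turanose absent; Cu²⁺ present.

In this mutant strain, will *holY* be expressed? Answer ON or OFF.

Mn²⁺ is absent, so VelR is active.
DovP is non-functional in this strain, so it has no effect.
SibW is produced constitutively and is active.
No repressor is bound and SibW is active, so *wexG* is transcribed.
So WexG is produced and active.
Diaminopimelate is absent, so GixN is active.
No repressor is bound and GixN is active, so *jalS* is transcribed.
So JalS is produced and active.
Turanose is absent, so QilS is inactive.
With repressor JalS bound, *morG* is not transcribed.
So MorG is not produced.
With repressor VelR bound, *holY* is not transcribed.

OFF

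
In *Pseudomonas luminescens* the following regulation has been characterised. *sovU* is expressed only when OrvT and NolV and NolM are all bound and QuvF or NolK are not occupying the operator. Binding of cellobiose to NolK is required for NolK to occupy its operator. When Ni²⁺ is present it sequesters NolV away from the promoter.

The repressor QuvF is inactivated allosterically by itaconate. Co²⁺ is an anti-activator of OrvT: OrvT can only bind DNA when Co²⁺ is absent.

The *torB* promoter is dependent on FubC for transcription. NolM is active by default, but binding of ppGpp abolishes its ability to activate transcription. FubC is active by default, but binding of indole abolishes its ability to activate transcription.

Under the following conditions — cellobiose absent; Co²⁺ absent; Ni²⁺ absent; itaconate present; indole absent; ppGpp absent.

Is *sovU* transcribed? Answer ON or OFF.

Itaconate is present, so QuvF is inactive.
Co²⁺ is absent, so OrvT is active.
Ni²⁺ is absent, so NolV is active.
ppGpp is absent, so NolM is active.
Cellobiose is absent, so NolK is inactive.
No repressor is bound and OrvT and NolV and NolM are active, so *sovU* is transcribed.

ON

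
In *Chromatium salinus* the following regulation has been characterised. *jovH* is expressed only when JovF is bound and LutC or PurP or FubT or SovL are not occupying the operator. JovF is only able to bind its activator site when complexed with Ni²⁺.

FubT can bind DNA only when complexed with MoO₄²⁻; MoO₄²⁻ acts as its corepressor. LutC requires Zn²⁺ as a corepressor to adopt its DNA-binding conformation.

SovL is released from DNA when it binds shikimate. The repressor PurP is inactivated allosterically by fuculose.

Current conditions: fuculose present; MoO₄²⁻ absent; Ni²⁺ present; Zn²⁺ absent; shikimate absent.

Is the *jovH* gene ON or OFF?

OFF

Zn²⁺ is absent, so LutC is inactive.
Fuculose is present, so PurP is inactive.
Ni²⁺ is present, so JovF is active.
MoO₄²⁻ is absent, so FubT is inactive.
Shikimate is absent, so SovL is active.
With repressor SovL bound, *jovH* is not transcribed.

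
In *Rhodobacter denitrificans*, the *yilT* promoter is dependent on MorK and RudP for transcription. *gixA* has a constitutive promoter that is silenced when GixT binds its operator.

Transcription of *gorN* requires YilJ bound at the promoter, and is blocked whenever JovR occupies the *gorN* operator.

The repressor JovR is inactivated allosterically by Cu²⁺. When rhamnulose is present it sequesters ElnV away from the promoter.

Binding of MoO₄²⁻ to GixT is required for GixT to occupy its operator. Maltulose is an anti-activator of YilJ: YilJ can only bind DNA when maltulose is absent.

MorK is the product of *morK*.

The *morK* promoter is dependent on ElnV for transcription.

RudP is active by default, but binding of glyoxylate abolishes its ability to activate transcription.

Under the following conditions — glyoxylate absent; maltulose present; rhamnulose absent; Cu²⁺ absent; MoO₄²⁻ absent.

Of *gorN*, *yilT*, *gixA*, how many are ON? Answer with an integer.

Cu²⁺ is absent, so JovR is active.
Maltulose is present, so YilJ is inactive.
With repressor JovR bound, *gorN* is not transcribed.
→ *gorN* is OFF.
Rhamnulose is absent, so ElnV is active.
No repressor is bound and ElnV is active, so *morK* is transcribed.
So MorK is produced and active.
Glyoxylate is absent, so RudP is active.
No repressor is bound and MorK and RudP are active, so *yilT* is transcribed.
→ *yilT* is ON.
MoO₄²⁻ is absent, so GixT is inactive.
With no repressor bound, *gixA* is transcribed.
→ *gixA* is ON.
2 of the 3 genes are transcribed.

2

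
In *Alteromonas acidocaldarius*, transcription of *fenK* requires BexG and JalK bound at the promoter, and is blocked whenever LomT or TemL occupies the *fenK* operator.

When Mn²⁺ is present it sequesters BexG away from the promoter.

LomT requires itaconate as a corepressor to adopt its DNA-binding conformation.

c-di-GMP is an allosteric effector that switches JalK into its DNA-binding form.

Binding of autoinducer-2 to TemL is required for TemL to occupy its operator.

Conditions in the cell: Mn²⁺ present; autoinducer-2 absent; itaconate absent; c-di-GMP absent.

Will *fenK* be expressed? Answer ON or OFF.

OFF

Mn²⁺ is present, so BexG is inactive.
c-di-GMP is absent, so JalK is inactive.
Itaconate is absent, so LomT is inactive.
Autoinducer-2 is absent, so TemL is inactive.
Required activator BexG is absent, so *fenK* is not transcribed.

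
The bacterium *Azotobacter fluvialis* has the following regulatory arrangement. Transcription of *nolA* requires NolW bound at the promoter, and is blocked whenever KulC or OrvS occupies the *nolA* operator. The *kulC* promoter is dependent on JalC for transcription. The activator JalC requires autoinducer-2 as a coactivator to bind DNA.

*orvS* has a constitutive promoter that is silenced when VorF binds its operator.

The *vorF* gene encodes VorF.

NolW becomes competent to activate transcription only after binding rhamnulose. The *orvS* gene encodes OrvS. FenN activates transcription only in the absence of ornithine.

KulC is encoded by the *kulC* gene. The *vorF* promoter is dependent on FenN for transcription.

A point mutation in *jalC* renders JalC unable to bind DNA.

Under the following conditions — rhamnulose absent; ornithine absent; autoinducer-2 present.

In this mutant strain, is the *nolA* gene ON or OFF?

OFF

Rhamnulose is absent, so NolW is inactive.
JalC is non-functional in this strain, so it has no effect.
Required activator JalC is absent, so *kulC* is not transcribed.
So KulC is not produced.
Ornithine is absent, so FenN is active.
No repressor is bound and FenN is active, so *vorF* is transcribed.
So VorF is produced and active.
With repressor VorF bound, *orvS* is not transcribed.
So OrvS is not produced.
Required activator NolW is absent, so *nolA* is not transcribed.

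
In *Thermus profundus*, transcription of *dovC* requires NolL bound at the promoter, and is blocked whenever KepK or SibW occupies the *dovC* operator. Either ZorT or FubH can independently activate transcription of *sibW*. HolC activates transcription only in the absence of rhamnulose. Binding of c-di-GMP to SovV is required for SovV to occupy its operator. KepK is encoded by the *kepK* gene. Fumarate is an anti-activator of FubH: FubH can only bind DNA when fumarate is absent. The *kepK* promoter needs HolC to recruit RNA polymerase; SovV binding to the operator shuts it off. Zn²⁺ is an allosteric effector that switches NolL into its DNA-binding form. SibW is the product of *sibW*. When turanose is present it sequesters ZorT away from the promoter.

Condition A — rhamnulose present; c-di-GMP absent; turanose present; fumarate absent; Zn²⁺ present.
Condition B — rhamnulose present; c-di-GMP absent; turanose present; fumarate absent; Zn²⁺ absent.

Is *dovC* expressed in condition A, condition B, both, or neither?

neither

Condition A:
Rhamnulose is present, so HolC is inactive.
c-di-GMP is absent, so SovV is inactive.
Required activator HolC is absent, so *kepK* is not transcribed.
So KepK is not produced.
Turanose is present, so ZorT is inactive.
Fumarate is absent, so FubH is active.
Activator FubH is present, so *sibW* is transcribed.
So SibW is produced and active.
Zn²⁺ is present, so NolL is active.
With repressor SibW bound, *dovC* is not transcribed.
→ *dovC* is OFF in A.
Condition B:
Rhamnulose is present, so HolC is inactive.
c-di-GMP is absent, so SovV is inactive.
Required activator HolC is absent, so *kepK* is not transcribed.
So KepK is not produced.
Turanose is present, so ZorT is inactive.
Fumarate is absent, so FubH is active.
Activator FubH is present, so *sibW* is transcribed.
So SibW is produced and active.
Zn²⁺ is absent, so NolL is inactive.
With repressor SibW bound, *dovC* is not transcribed.
→ *dovC* is OFF in B.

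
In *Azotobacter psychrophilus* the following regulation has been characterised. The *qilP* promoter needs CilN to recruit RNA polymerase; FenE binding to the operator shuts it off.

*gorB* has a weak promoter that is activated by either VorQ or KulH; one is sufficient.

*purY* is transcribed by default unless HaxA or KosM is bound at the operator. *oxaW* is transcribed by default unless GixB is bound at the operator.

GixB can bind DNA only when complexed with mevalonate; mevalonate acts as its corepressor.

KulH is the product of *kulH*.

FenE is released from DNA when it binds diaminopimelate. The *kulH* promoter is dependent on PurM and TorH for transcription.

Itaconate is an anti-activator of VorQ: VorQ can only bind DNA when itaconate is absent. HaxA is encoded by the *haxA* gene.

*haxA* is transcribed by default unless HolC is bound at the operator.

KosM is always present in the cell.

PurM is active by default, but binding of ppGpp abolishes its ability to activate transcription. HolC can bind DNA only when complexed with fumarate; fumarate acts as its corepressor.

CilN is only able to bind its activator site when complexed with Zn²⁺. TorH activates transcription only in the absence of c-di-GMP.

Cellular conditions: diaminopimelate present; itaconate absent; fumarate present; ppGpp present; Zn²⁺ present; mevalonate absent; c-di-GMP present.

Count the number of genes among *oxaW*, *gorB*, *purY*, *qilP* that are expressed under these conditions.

3

Mevalonate is absent, so GixB is inactive.
With no repressor bound, *oxaW* is transcribed.
→ *oxaW* is ON.
Itaconate is absent, so VorQ is active.
ppGpp is present, so PurM is inactive.
c-di-GMP is present, so TorH is inactive.
Required activator PurM is absent, so *kulH* is not transcribed.
So KulH is not produced.
Activator VorQ is present, so *gorB* is transcribed.
→ *gorB* is ON.
Fumarate is present, so HolC is active.
With repressor HolC bound, *haxA* is not transcribed.
So HaxA is not produced.
KosM is produced constitutively and is active.
With repressor KosM bound, *purY* is not transcribed.
→ *purY* is OFF.
Diaminopimelate is present, so FenE is inactive.
Zn²⁺ is present, so CilN is active.
No repressor is bound and CilN is active, so *qilP* is transcribed.
→ *qilP* is ON.
3 of the 4 genes are transcribed.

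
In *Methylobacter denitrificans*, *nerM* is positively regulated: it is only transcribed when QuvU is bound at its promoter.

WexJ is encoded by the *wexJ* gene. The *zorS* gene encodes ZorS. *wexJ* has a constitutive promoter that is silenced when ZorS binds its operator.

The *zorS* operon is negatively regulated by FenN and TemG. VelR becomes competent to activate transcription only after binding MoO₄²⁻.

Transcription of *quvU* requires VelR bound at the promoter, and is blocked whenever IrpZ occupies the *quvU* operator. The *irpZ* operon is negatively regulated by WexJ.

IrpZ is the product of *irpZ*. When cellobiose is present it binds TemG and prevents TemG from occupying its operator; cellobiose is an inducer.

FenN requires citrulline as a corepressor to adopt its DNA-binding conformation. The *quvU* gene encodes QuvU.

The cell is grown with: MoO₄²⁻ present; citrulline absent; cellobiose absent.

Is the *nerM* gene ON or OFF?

Citrulline is absent, so FenN is inactive.
Cellobiose is absent, so TemG is active.
With repressor TemG bound, *zorS* is not transcribed.
So ZorS is not produced.
With no repressor bound, *wexJ* is transcribed.
So WexJ is produced and active.
With repressor WexJ bound, *irpZ* is not transcribed.
So IrpZ is not produced.
MoO₄²⁻ is present, so VelR is active.
No repressor is bound and VelR is active, so *quvU* is transcribed.
So QuvU is produced and active.
No repressor is bound and QuvU is active, so *nerM* is transcribed.

ON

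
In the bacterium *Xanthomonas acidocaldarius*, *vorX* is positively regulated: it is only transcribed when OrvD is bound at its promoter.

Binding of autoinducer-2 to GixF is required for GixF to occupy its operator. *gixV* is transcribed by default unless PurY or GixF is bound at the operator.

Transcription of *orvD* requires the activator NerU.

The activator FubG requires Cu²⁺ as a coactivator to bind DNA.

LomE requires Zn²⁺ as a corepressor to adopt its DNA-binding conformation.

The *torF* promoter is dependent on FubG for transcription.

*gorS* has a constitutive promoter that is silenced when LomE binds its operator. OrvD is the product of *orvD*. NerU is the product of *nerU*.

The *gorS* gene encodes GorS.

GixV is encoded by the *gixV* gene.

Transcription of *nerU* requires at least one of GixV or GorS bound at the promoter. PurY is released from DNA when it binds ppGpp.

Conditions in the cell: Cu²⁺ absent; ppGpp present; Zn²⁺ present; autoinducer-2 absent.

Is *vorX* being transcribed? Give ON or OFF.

ON

ppGpp is present, so PurY is inactive.
Autoinducer-2 is absent, so GixF is inactive.
With no repressor bound, *gixV* is transcribed.
So GixV is produced and active.
Zn²⁺ is present, so LomE is active.
With repressor LomE bound, *gorS* is not transcribed.
So GorS is not produced.
Activator GixV is present, so *nerU* is transcribed.
So NerU is produced and active.
No repressor is bound and NerU is active, so *orvD* is transcribed.
So OrvD is produced and active.
No repressor is bound and OrvD is active, so *vorX* is transcribed.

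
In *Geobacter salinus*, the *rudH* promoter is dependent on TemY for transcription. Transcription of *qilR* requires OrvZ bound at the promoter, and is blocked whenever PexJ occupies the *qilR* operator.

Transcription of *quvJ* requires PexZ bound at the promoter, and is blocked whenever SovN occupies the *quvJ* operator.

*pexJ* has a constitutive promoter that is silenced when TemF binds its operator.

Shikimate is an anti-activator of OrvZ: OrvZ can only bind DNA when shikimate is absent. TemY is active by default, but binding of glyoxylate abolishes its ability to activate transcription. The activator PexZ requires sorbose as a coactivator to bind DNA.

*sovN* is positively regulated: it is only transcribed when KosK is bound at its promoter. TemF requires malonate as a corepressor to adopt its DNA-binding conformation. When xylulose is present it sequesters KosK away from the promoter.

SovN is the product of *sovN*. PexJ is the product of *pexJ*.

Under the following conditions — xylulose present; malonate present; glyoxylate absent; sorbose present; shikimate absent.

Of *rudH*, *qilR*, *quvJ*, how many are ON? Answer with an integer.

3

Glyoxylate is absent, so TemY is active.
No repressor is bound and TemY is active, so *rudH* is transcribed.
→ *rudH* is ON.
Shikimate is absent, so OrvZ is active.
Malonate is present, so TemF is active.
With repressor TemF bound, *pexJ* is not transcribed.
So PexJ is not produced.
No repressor is bound and OrvZ is active, so *qilR* is transcribed.
→ *qilR* is ON.
Xylulose is present, so KosK is inactive.
Required activator KosK is absent, so *sovN* is not transcribed.
So SovN is not produced.
Sorbose is present, so PexZ is active.
No repressor is bound and PexZ is active, so *quvJ* is transcribed.
→ *quvJ* is ON.
3 of the 3 genes are transcribed.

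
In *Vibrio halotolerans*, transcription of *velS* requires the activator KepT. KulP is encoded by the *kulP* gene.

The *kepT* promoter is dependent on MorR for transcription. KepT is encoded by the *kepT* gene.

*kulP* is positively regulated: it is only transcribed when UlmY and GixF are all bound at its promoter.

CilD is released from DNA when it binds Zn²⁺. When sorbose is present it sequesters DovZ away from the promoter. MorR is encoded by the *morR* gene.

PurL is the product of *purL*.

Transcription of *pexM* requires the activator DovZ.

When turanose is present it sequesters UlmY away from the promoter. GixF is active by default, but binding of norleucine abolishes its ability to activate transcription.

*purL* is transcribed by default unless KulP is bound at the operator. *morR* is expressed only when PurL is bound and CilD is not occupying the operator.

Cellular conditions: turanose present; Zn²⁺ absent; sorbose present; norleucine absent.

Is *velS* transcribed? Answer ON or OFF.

Turanose is present, so UlmY is inactive.
Norleucine is absent, so GixF is active.
Required activator UlmY is absent, so *kulP* is not transcribed.
So KulP is not produced.
With no repressor bound, *purL* is transcribed.
So PurL is produced and active.
Zn²⁺ is absent, so CilD is active.
With repressor CilD bound, *morR* is not transcribed.
So MorR is not produced.
Required activator MorR is absent, so *kepT* is not transcribed.
So KepT is not produced.
Required activator KepT is absent, so *velS* is not transcribed.

OFF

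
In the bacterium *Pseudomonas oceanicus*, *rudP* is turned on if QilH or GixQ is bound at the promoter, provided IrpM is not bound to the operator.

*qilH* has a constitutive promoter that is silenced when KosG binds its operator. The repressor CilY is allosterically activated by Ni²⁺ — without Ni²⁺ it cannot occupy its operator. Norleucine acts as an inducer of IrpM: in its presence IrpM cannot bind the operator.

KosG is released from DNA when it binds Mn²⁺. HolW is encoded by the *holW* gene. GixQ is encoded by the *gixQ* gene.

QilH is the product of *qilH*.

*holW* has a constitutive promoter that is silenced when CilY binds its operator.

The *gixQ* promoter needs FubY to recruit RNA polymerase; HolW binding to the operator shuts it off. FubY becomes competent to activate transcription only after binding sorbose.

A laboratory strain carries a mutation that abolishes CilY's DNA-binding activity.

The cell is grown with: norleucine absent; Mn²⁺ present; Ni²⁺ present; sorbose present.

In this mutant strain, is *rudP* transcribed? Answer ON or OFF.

OFF

Mn²⁺ is present, so KosG is inactive.
With no repressor bound, *qilH* is transcribed.
So QilH is produced and active.
CilY is non-functional in this strain, so it has no effect.
With no repressor bound, *holW* is transcribed.
So HolW is produced and active.
Sorbose is present, so FubY is active.
With repressor HolW bound, *gixQ* is not transcribed.
So GixQ is not produced.
Norleucine is absent, so IrpM is active.
With repressor IrpM bound, *rudP* is not transcribed.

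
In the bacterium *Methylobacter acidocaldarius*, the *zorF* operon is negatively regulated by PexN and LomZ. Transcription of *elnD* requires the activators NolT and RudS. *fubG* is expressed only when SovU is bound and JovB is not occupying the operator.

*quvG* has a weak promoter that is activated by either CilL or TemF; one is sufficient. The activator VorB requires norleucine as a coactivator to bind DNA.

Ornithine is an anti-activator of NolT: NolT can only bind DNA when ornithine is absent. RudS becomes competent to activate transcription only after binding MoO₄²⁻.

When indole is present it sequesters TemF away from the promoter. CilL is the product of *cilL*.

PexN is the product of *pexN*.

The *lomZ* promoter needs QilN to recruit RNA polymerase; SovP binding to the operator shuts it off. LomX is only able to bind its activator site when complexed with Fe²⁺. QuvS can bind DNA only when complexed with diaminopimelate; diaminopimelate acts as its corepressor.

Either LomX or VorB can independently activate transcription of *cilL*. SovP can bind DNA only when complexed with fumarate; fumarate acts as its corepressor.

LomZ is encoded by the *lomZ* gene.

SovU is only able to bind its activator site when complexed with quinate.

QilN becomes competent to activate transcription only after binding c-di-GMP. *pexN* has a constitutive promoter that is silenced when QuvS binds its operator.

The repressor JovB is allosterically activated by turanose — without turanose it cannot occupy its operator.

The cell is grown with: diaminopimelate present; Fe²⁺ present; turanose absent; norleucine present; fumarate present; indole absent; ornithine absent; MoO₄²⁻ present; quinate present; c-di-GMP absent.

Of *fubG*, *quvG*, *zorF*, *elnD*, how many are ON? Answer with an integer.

Quinate is present, so SovU is active.
Turanose is absent, so JovB is inactive.
No repressor is bound and SovU is active, so *fubG* is transcribed.
→ *fubG* is ON.
Fe²⁺ is present, so LomX is active.
Norleucine is present, so VorB is active.
Activator LomX is present, so *cilL* is transcribed.
So CilL is produced and active.
Indole is absent, so TemF is active.
Activator CilL is present, so *quvG* is transcribed.
→ *quvG* is ON.
Diaminopimelate is present, so QuvS is active.
With repressor QuvS bound, *pexN* is not transcribed.
So PexN is not produced.
c-di-GMP is absent, so QilN is inactive.
Fumarate is present, so SovP is active.
With repressor SovP bound, *lomZ* is not transcribed.
So LomZ is not produced.
With no repressor bound, *zorF* is transcribed.
→ *zorF* is ON.
Ornithine is absent, so NolT is active.
MoO₄²⁻ is present, so RudS is active.
No repressor is bound and NolT and RudS are active, so *elnD* is transcribed.
→ *elnD* is ON.
4 of the 4 genes are transcribed.

4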